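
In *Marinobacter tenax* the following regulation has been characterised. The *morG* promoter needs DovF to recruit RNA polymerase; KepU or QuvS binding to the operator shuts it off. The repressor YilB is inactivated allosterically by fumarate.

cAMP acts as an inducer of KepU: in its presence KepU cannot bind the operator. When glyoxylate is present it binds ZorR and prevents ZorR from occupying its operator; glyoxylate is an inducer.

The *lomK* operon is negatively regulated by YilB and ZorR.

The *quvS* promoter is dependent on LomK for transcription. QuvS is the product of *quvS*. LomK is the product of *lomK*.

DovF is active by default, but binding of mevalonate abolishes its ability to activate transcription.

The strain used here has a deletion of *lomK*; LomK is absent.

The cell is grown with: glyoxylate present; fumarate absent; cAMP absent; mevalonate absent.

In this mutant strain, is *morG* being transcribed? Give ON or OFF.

cAMP is absent, so KepU is active.
LomK is non-functional in this strain, so it has no effect.
Required activator LomK is absent, so *quvS* is not transcribed.
So QuvS is not produced.
Mevalonate is absent, so DovF is active.
With repressor KepU bound, *morG* is not transcribed.

OFF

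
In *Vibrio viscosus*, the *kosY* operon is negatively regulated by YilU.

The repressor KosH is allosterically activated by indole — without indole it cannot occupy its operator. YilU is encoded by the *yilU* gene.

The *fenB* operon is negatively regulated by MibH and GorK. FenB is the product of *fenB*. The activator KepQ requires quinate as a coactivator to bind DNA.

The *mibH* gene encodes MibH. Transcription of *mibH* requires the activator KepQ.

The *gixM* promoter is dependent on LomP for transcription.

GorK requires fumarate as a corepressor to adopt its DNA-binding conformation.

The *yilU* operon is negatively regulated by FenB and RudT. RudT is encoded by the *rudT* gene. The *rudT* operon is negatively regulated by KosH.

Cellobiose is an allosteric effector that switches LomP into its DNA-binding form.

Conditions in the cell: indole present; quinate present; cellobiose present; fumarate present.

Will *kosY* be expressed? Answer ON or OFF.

Quinate is present, so KepQ is active.
No repressor is bound and KepQ is active, so *mibH* is transcribed.
So MibH is produced and active.
Fumarate is present, so GorK is active.
With repressor MibH bound, *fenB* is not transcribed.
So FenB is not produced.
Indole is present, so KosH is active.
With repressor KosH bound, *rudT* is not transcribed.
So RudT is not produced.
With no repressor bound, *yilU* is transcribed.
So YilU is produced and active.
With repressor YilU bound, *kosY* is not transcribed.

OFF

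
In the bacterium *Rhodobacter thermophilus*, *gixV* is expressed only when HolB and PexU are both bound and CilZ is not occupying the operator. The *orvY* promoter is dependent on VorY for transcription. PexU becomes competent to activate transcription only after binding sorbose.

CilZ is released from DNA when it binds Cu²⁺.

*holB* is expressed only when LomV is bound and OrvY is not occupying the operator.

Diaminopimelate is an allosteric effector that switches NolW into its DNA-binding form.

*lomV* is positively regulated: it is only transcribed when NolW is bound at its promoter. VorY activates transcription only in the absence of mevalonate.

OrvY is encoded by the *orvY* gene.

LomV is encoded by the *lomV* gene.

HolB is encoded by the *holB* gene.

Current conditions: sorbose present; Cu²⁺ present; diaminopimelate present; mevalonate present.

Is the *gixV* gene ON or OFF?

Mevalonate is present, so VorY is inactive.
Required activator VorY is absent, so *orvY* is not transcribed.
So OrvY is not produced.
Diaminopimelate is present, so NolW is active.
No repressor is bound and NolW is active, so *lomV* is transcribed.
So LomV is produced and active.
No repressor is bound and LomV is active, so *holB* is transcribed.
So HolB is produced and active.
Sorbose is present, so PexU is active.
Cu²⁺ is present, so CilZ is inactive.
No repressor is bound and HolB and PexU are active, so *gixV* is transcribed.

ON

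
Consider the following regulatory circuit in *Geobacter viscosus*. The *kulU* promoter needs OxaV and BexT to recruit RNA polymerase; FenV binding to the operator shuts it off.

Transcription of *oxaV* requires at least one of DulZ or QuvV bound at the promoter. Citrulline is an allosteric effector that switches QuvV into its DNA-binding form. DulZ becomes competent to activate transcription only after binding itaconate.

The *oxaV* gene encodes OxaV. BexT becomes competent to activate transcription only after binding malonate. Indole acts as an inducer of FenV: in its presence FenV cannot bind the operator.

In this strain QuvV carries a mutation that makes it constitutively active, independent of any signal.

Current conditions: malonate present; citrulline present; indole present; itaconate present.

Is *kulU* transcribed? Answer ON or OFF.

Itaconate is present, so DulZ is active.
QuvV is constitutively active in this strain.
Activator DulZ is present, so *oxaV* is transcribed.
So OxaV is produced and active.
Indole is present, so FenV is inactive.
Malonate is present, so BexT is active.
No repressor is bound and OxaV and BexT are active, so *kulU* is transcribed.

ON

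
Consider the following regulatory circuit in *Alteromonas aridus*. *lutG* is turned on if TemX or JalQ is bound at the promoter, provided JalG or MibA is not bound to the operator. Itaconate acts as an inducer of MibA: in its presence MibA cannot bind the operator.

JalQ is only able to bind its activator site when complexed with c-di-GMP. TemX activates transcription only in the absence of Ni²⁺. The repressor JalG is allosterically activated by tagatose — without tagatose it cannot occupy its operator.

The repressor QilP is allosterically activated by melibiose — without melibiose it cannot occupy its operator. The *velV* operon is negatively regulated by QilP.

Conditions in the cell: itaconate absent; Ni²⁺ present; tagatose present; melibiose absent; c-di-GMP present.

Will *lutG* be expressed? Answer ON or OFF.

OFF

Tagatose is present, so JalG is active.
Itaconate is absent, so MibA is active.
Ni²⁺ is present, so TemX is inactive.
c-di-GMP is present, so JalQ is active.
With repressor JalG bound, *lutG* is not transcribed.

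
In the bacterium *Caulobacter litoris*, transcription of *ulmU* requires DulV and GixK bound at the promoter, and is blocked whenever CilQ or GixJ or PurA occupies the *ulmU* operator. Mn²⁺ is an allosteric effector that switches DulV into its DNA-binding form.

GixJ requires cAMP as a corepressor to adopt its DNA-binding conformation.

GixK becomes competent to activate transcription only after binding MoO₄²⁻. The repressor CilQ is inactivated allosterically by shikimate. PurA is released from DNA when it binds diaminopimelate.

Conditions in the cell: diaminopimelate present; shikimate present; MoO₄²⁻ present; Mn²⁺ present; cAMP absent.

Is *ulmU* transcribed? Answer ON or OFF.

Mn²⁺ is present, so DulV is active.
MoO₄²⁻ is present, so GixK is active.
Shikimate is present, so CilQ is inactive.
cAMP is absent, so GixJ is inactive.
Diaminopimelate is present, so PurA is inactive.
No repressor is bound and DulV and GixK are active, so *ulmU* is transcribed.

ON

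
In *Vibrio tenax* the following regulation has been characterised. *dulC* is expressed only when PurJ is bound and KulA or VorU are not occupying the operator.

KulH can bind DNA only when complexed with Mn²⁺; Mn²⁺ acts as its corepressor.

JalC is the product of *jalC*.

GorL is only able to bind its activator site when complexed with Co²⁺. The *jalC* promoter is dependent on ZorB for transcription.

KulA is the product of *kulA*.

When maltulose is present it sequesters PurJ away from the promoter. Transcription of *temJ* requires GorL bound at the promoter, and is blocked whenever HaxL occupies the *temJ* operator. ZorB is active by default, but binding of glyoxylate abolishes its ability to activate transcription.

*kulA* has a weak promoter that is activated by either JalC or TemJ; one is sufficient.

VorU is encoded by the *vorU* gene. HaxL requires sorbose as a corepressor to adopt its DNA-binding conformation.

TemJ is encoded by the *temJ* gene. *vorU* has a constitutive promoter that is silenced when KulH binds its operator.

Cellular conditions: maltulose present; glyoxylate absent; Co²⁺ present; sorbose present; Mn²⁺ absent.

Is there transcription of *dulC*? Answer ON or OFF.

Glyoxylate is absent, so ZorB is active.
No repressor is bound and ZorB is active, so *jalC* is transcribed.
So JalC is produced and active.
Sorbose is present, so HaxL is active.
Co²⁺ is present, so GorL is active.
With repressor HaxL bound, *temJ* is not transcribed.
So TemJ is not produced.
Activator JalC is present, so *kulA* is transcribed.
So KulA is produced and active.
Maltulose is present, so PurJ is inactive.
Mn²⁺ is absent, so KulH is inactive.
With no repressor bound, *vorU* is transcribed.
So VorU is produced and active.
With repressor KulA bound, *dulC* is not transcribed.

OFF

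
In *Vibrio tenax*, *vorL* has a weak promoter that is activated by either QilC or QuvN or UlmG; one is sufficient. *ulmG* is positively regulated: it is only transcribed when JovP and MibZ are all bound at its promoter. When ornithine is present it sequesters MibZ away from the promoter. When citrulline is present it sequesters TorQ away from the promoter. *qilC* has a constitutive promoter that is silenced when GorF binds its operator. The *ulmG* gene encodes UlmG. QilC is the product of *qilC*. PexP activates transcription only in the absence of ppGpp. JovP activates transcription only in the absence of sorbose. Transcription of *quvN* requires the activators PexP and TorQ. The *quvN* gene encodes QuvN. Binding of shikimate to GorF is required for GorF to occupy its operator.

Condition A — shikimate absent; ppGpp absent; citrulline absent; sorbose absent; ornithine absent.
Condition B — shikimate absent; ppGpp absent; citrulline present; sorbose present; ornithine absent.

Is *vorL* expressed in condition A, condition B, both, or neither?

both

Condition A:
Shikimate is absent, so GorF is inactive.
With no repressor bound, *qilC* is transcribed.
So QilC is produced and active.
ppGpp is absent, so PexP is active.
Citrulline is absent, so TorQ is active.
No repressor is bound and PexP and TorQ are active, so *quvN* is transcribed.
So QuvN is produced and active.
Sorbose is absent, so JovP is active.
Ornithine is absent, so MibZ is active.
No repressor is bound and JovP and MibZ are active, so *ulmG* is transcribed.
So UlmG is produced and active.
Activator QilC is present, so *vorL* is transcribed.
→ *vorL* is ON in A.
Condition B:
Shikimate is absent, so GorF is inactive.
With no repressor bound, *qilC* is transcribed.
So QilC is produced and active.
ppGpp is absent, so PexP is active.
Citrulline is present, so TorQ is inactive.
Required activator TorQ is absent, so *quvN* is not transcribed.
So QuvN is not produced.
Sorbose is present, so JovP is inactive.
Ornithine is absent, so MibZ is active.
Required activator JovP is absent, so *ulmG* is not transcribed.
So UlmG is not produced.
Activator QilC is present, so *vorL* is transcribed.
→ *vorL* is ON in B.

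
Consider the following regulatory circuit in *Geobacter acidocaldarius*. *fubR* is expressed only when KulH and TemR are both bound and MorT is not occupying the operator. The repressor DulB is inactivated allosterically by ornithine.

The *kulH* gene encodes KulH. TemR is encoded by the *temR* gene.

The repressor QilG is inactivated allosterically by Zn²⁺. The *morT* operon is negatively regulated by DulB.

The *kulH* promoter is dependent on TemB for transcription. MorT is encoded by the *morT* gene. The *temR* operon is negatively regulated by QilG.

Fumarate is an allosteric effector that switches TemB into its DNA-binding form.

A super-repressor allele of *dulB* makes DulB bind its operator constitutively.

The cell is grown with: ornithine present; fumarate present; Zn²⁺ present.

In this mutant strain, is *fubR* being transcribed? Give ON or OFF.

ON

Fumarate is present, so TemB is active.
No repressor is bound and TemB is active, so *kulH* is transcribed.
So KulH is produced and active.
Zn²⁺ is present, so QilG is inactive.
With no repressor bound, *temR* is transcribed.
So TemR is produced and active.
DulB is constitutively active in this strain.
With repressor DulB bound, *morT* is not transcribed.
So MorT is not produced.
No repressor is bound and KulH and TemR are active, so *fubR* is transcribed.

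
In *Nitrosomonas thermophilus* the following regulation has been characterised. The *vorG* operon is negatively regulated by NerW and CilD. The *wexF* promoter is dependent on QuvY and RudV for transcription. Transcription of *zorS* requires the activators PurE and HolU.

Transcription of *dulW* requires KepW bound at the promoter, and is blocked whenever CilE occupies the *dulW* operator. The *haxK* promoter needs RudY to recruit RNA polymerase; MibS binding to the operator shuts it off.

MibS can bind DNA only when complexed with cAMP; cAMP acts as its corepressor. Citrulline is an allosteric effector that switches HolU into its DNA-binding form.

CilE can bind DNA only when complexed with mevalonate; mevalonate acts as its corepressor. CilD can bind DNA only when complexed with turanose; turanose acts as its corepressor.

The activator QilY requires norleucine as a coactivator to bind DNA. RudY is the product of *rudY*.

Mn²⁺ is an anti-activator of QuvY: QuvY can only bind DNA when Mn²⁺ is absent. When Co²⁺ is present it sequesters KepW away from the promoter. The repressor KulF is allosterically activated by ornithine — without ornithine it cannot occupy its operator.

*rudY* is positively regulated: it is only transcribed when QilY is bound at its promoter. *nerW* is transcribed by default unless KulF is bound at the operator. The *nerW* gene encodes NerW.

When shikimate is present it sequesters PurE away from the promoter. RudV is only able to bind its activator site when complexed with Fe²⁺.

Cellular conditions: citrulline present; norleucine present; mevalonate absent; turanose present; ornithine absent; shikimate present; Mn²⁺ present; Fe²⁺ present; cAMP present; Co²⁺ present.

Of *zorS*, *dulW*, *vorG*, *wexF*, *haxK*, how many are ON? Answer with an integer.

0

Shikimate is present, so PurE is inactive.
Citrulline is present, so HolU is active.
Required activator PurE is absent, so *zorS* is not transcribed.
→ *zorS* is OFF.
Mevalonate is absent, so CilE is inactive.
Co²⁺ is present, so KepW is inactive.
Required activator KepW is absent, so *dulW* is not transcribed.
→ *dulW* is OFF.
Ornithine is absent, so KulF is inactive.
With no repressor bound, *nerW* is transcribed.
So NerW is produced and active.
Turanose is present, so CilD is active.
With repressor NerW bound, *vorG* is not transcribed.
→ *vorG* is OFF.
Mn²⁺ is present, so QuvY is inactive.
Fe²⁺ is present, so RudV is active.
Required activator QuvY is absent, so *wexF* is not transcribed.
→ *wexF* is OFF.
cAMP is present, so MibS is active.
Norleucine is present, so QilY is active.
No repressor is bound and QilY is active, so *rudY* is transcribed.
So RudY is produced and active.
With repressor MibS bound, *haxK* is not transcribed.
→ *haxK* is OFF.
0 of the 5 genes are transcribed.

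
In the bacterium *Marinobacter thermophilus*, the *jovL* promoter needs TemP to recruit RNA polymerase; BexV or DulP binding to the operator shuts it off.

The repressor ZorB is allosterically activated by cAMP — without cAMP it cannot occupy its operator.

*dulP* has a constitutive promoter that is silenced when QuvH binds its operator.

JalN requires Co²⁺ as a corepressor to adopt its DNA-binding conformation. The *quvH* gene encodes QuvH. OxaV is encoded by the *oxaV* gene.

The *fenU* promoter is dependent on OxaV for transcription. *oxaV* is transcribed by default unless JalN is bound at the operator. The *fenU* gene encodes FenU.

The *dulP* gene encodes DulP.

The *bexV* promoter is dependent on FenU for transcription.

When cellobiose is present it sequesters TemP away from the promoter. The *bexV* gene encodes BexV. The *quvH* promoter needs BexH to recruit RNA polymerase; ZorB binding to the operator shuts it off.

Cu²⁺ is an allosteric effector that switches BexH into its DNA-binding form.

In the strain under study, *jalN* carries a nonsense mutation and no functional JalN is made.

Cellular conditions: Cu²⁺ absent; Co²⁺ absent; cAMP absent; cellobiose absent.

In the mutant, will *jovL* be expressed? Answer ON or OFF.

JalN is non-functional in this strain, so it has no effect.
With no repressor bound, *oxaV* is transcribed.
So OxaV is produced and active.
No repressor is bound and OxaV is active, so *fenU* is transcribed.
So FenU is produced and active.
No repressor is bound and FenU is active, so *bexV* is transcribed.
So BexV is produced and active.
Cellobiose is absent, so TemP is active.
Cu²⁺ is absent, so BexH is inactive.
cAMP is absent, so ZorB is inactive.
Required activator BexH is absent, so *quvH* is not transcribed.
So QuvH is not produced.
With no repressor bound, *dulP* is transcribed.
So DulP is produced and active.
With repressor BexV bound, *jovL* is not transcribed.

OFF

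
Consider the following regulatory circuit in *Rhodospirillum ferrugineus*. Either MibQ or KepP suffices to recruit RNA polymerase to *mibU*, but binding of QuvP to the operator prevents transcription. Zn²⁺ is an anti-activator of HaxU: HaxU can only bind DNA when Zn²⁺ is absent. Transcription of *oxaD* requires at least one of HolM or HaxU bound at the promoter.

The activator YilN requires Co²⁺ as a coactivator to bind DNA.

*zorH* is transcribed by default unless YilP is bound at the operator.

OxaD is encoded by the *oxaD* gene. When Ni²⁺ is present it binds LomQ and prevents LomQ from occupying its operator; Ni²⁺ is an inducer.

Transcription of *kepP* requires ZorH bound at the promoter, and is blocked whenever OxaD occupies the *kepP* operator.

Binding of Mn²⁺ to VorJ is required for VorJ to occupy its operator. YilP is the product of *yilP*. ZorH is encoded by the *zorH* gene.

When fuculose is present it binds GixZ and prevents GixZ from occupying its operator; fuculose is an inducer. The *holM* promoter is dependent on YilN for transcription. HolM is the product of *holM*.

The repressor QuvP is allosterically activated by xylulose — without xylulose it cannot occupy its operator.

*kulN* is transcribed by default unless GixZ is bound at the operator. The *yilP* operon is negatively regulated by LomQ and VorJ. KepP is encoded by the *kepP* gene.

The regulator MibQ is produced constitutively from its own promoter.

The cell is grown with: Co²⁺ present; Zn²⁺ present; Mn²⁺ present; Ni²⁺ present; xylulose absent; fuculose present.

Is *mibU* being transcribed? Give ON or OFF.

ON

MibQ is produced constitutively and is active.
Xylulose is absent, so QuvP is inactive.
Co²⁺ is present, so YilN is active.
No repressor is bound and YilN is active, so *holM* is transcribed.
So HolM is produced and active.
Zn²⁺ is present, so HaxU is inactive.
Activator HolM is present, so *oxaD* is transcribed.
So OxaD is produced and active.
Ni²⁺ is present, so LomQ is inactive.
Mn²⁺ is present, so VorJ is active.
With repressor VorJ bound, *yilP* is not transcribed.
So YilP is not produced.
With no repressor bound, *zorH* is transcribed.
So ZorH is produced and active.
With repressor OxaD bound, *kepP* is not transcribed.
So KepP is not produced.
Activator MibQ is present, so *mibU* is transcribed.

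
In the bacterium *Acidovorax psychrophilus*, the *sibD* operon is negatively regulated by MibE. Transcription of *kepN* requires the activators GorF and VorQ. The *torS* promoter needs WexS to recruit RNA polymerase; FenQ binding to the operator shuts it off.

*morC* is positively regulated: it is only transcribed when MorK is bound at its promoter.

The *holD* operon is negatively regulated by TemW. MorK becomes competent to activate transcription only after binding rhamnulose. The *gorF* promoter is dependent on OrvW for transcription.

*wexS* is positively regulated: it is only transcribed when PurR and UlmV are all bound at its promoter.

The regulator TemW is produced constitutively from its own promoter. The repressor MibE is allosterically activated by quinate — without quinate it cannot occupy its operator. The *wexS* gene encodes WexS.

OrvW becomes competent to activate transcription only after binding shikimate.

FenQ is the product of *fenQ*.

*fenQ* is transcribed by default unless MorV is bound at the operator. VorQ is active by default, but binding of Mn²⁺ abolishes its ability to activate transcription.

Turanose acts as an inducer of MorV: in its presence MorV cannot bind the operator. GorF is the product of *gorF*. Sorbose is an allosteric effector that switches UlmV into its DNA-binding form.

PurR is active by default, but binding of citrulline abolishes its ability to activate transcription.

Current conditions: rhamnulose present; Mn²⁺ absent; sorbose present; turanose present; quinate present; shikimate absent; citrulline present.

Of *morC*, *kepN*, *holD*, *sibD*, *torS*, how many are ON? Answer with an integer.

Rhamnulose is present, so MorK is active.
No repressor is bound and MorK is active, so *morC* is transcribed.
→ *morC* is ON.
Shikimate is absent, so OrvW is inactive.
Required activator OrvW is absent, so *gorF* is not transcribed.
So GorF is not produced.
Mn²⁺ is absent, so VorQ is active.
Required activator GorF is absent, so *kepN* is not transcribed.
→ *kepN* is OFF.
TemW is produced constitutively and is active.
With repressor TemW bound, *holD* is not transcribed.
→ *holD* is OFF.
Quinate is present, so MibE is active.
With repressor MibE bound, *sibD* is not transcribed.
→ *sibD* is OFF.
Citrulline is present, so PurR is inactive.
Sorbose is present, so UlmV is active.
Required activator PurR is absent, so *wexS* is not transcribed.
So WexS is not produced.
Turanose is present, so MorV is inactive.
With no repressor bound, *fenQ* is transcribed.
So FenQ is produced and active.
With repressor FenQ bound, *torS* is not transcribed.
→ *torS* is OFF.
1 of the 5 genes is transcribed.

1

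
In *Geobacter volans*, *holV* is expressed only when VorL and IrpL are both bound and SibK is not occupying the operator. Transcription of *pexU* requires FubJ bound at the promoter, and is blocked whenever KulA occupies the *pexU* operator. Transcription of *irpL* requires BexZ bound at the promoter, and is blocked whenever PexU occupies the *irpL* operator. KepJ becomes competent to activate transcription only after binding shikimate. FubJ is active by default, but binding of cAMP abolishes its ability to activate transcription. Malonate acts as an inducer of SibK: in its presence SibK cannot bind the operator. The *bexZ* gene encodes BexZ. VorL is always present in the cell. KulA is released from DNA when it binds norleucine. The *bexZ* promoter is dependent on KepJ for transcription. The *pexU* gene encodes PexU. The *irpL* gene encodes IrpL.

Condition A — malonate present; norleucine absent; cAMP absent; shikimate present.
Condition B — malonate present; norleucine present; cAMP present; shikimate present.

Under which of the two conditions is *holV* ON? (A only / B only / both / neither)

Condition A:
Malonate is present, so SibK is inactive.
VorL is produced constitutively and is active.
Norleucine is absent, so KulA is active.
cAMP is absent, so FubJ is active.
With repressor KulA bound, *pexU* is not transcribed.
So PexU is not produced.
Shikimate is present, so KepJ is active.
No repressor is bound and KepJ is active, so *bexZ* is transcribed.
So BexZ is produced and active.
No repressor is bound and BexZ is active, so *irpL* is transcribed.
So IrpL is produced and active.
No repressor is bound and VorL and IrpL are active, so *holV* is transcribed.
→ *holV* is ON in A.
Condition B:
Malonate is present, so SibK is inactive.
VorL is produced constitutively and is active.
Norleucine is present, so KulA is inactive.
cAMP is present, so FubJ is inactive.
Required activator FubJ is absent, so *pexU* is not transcribed.
So PexU is not produced.
Shikimate is present, so KepJ is active.
No repressor is bound and KepJ is active, so *bexZ* is transcribed.
So BexZ is produced and active.
No repressor is bound and BexZ is active, so *irpL* is transcribed.
So IrpL is produced and active.
No repressor is bound and VorL and IrpL are active, so *holV* is transcribed.
→ *holV* is ON in B.

both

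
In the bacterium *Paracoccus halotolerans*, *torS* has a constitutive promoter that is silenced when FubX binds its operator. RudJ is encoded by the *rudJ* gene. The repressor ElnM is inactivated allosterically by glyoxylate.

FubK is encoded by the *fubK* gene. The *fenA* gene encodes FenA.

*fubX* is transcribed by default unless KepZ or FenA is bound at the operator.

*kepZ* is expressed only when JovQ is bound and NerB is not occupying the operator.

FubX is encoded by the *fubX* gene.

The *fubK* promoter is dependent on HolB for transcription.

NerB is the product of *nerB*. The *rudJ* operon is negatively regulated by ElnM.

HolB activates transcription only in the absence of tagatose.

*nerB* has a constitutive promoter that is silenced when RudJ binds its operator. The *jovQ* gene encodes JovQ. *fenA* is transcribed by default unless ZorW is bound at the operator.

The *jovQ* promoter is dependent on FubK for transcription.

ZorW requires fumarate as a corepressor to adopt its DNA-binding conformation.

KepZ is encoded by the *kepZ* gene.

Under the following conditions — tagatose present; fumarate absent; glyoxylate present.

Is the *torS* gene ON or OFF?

ON

Tagatose is present, so HolB is inactive.
Required activator HolB is absent, so *fubK* is not transcribed.
So FubK is not produced.
Required activator FubK is absent, so *jovQ* is not transcribed.
So JovQ is not produced.
Glyoxylate is present, so ElnM is inactive.
With no repressor bound, *rudJ* is transcribed.
So RudJ is produced and active.
With repressor RudJ bound, *nerB* is not transcribed.
So NerB is not produced.
Required activator JovQ is absent, so *kepZ* is not transcribed.
So KepZ is not produced.
Fumarate is absent, so ZorW is inactive.
With no repressor bound, *fenA* is transcribed.
So FenA is produced and active.
With repressor FenA bound, *fubX* is not transcribed.
So FubX is not produced.
With no repressor bound, *torS* is transcribed.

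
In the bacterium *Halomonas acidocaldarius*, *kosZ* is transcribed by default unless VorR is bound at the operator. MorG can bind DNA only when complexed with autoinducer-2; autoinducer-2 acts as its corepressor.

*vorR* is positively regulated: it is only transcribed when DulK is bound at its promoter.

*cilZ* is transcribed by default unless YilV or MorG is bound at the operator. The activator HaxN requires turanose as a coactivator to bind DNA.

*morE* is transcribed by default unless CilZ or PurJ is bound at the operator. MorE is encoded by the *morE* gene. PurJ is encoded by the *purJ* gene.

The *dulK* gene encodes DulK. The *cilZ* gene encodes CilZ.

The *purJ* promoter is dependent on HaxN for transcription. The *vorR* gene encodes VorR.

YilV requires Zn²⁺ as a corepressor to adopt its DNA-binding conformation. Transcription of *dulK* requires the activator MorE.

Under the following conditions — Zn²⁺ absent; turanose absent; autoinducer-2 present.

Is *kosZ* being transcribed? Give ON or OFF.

OFF

Zn²⁺ is absent, so YilV is inactive.
Autoinducer-2 is present, so MorG is active.
With repressor MorG bound, *cilZ* is not transcribed.
So CilZ is not produced.
Turanose is absent, so HaxN is inactive.
Required activator HaxN is absent, so *purJ* is not transcribed.
So PurJ is not produced.
With no repressor bound, *morE* is transcribed.
So MorE is produced and active.
No repressor is bound and MorE is active, so *dulK* is transcribed.
So DulK is produced and active.
No repressor is bound and DulK is active, so *vorR* is transcribed.
So VorR is produced and active.
With repressor VorR bound, *kosZ* is not transcribed.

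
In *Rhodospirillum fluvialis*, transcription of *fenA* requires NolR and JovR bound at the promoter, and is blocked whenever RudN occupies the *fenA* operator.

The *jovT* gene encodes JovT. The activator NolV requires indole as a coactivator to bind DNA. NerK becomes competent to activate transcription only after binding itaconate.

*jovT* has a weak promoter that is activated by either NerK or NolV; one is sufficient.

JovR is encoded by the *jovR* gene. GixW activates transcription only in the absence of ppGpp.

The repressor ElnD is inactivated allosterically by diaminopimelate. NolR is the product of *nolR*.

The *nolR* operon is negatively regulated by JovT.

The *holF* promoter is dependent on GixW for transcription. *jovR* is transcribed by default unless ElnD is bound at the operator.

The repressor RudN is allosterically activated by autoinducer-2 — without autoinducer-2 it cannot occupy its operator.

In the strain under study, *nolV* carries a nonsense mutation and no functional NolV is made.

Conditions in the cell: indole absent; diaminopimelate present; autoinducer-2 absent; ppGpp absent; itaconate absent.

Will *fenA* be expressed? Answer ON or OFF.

Itaconate is absent, so NerK is inactive.
NolV is non-functional in this strain, so it has no effect.
No activator is available at the *jovT* promoter, so *jovT* is not transcribed.
So JovT is not produced.
With no repressor bound, *nolR* is transcribed.
So NolR is produced and active.
Diaminopimelate is present, so ElnD is inactive.
With no repressor bound, *jovR* is transcribed.
So JovR is produced and active.
Autoinducer-2 is absent, so RudN is inactive.
No repressor is bound and NolR and JovR are active, so *fenA* is transcribed.

ON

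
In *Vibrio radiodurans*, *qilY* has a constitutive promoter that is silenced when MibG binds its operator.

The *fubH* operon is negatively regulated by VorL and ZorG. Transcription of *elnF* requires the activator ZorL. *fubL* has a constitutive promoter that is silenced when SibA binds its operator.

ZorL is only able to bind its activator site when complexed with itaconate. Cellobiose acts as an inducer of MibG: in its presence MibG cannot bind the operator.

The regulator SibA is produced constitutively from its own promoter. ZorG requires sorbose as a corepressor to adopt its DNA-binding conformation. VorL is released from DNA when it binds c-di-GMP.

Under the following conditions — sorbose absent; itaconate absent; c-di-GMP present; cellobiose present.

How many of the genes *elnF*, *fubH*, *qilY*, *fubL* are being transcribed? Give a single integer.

2

Itaconate is absent, so ZorL is inactive.
Required activator ZorL is absent, so *elnF* is not transcribed.
→ *elnF* is OFF.
c-di-GMP is present, so VorL is inactive.
Sorbose is absent, so ZorG is inactive.
With no repressor bound, *fubH* is transcribed.
→ *fubH* is ON.
Cellobiose is present, so MibG is inactive.
With no repressor bound, *qilY* is transcribed.
→ *qilY* is ON.
SibA is produced constitutively and is active.
With repressor SibA bound, *fubL* is not transcribed.
→ *fubL* is OFF.
2 of the 4 genes are transcribed.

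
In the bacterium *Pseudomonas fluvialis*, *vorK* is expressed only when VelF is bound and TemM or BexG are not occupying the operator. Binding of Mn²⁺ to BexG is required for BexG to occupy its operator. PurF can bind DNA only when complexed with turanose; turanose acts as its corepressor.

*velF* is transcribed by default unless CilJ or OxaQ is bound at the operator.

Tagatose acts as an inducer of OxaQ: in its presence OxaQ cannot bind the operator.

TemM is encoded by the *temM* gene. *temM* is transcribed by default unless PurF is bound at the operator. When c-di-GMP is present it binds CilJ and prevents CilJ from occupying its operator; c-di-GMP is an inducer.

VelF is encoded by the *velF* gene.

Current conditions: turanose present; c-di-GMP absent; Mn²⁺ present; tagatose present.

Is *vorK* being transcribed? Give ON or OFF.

OFF

Turanose is present, so PurF is active.
With repressor PurF bound, *temM* is not transcribed.
So TemM is not produced.
Mn²⁺ is present, so BexG is active.
c-di-GMP is absent, so CilJ is active.
Tagatose is present, so OxaQ is inactive.
With repressor CilJ bound, *velF* is not transcribed.
So VelF is not produced.
With repressor BexG bound, *vorK* is not transcribed.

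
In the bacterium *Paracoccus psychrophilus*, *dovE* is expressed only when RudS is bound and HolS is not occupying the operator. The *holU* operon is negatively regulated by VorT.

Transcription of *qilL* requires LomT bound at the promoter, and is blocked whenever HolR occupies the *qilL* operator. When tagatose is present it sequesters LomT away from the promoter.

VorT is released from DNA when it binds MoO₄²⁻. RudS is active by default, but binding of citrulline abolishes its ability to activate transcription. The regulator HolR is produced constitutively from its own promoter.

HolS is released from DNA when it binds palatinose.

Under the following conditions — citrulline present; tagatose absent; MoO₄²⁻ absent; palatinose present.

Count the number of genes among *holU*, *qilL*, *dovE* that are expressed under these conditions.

MoO₄²⁻ is absent, so VorT is active.
With repressor VorT bound, *holU* is not transcribed.
→ *holU* is OFF.
HolR is produced constitutively and is active.
Tagatose is absent, so LomT is active.
With repressor HolR bound, *qilL* is not transcribed.
→ *qilL* is OFF.
Citrulline is present, so RudS is inactive.
Palatinose is present, so HolS is inactive.
Required activator RudS is absent, so *dovE* is not transcribed.
→ *dovE* is OFF.
0 of the 3 genes are transcribed.

0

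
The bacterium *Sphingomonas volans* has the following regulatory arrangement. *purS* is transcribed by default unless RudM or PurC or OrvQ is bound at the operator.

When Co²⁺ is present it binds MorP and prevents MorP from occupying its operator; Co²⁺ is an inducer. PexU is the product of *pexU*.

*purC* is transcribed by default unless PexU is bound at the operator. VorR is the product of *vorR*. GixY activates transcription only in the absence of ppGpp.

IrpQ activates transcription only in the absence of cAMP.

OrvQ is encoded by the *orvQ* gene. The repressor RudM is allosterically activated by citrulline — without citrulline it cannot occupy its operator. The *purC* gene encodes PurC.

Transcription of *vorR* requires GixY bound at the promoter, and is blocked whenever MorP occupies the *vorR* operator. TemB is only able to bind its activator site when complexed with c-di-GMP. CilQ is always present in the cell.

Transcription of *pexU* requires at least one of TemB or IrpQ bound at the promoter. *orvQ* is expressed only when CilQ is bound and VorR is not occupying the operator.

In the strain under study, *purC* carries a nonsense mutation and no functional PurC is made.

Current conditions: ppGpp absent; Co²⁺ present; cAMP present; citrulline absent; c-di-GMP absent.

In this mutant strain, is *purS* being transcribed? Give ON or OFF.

Citrulline is absent, so RudM is inactive.
PurC is non-functional in this strain, so it has no effect.
CilQ is produced constitutively and is active.
ppGpp is absent, so GixY is active.
Co²⁺ is present, so MorP is inactive.
No repressor is bound and GixY is active, so *vorR* is transcribed.
So VorR is produced and active.
With repressor VorR bound, *orvQ* is not transcribed.
So OrvQ is not produced.
With no repressor bound, *purS* is transcribed.

ON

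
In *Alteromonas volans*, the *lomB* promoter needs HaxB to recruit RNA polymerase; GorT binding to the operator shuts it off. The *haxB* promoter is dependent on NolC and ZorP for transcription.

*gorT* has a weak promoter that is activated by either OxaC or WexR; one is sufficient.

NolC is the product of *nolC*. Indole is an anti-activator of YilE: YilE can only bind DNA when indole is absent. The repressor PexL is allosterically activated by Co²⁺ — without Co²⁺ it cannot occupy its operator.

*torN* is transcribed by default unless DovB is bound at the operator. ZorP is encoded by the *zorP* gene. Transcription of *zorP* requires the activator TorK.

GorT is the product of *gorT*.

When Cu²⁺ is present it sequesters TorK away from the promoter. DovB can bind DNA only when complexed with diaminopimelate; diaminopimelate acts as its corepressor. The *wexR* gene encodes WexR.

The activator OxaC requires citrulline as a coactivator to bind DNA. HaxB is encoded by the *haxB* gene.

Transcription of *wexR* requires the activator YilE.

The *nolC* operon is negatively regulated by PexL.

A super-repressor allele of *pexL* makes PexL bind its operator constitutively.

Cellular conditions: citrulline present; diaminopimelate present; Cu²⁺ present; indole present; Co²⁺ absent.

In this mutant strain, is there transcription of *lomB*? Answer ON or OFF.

OFF

PexL is constitutively active in this strain.
With repressor PexL bound, *nolC* is not transcribed.
So NolC is not produced.
Cu²⁺ is present, so TorK is inactive.
Required activator TorK is absent, so *zorP* is not transcribed.
So ZorP is not produced.
Required activator NolC is absent, so *haxB* is not transcribed.
So HaxB is not produced.
Citrulline is present, so OxaC is active.
Indole is present, so YilE is inactive.
Required activator YilE is absent, so *wexR* is not transcribed.
So WexR is not produced.
Activator OxaC is present, so *gorT* is transcribed.
So GorT is produced and active.
With repressor GorT bound, *lomB* is not transcribed.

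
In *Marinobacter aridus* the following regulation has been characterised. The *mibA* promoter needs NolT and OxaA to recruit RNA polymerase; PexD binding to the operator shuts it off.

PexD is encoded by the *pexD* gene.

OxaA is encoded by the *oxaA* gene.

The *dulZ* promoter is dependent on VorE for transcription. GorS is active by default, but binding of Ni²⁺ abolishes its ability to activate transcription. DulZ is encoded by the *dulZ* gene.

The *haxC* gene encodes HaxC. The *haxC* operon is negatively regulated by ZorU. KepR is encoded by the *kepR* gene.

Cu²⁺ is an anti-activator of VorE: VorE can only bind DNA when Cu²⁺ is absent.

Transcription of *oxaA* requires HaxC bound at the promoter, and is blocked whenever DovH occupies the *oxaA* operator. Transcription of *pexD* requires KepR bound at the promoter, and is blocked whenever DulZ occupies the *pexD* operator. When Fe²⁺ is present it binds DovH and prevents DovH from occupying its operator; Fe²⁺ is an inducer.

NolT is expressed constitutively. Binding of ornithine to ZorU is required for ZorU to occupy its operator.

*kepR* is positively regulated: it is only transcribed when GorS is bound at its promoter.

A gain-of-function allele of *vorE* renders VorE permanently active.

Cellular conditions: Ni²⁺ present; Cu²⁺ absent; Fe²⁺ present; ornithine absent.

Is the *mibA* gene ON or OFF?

ON

NolT is produced constitutively and is active.
Ornithine is absent, so ZorU is inactive.
With no repressor bound, *haxC* is transcribed.
So HaxC is produced and active.
Fe²⁺ is present, so DovH is inactive.
No repressor is bound and HaxC is active, so *oxaA* is transcribed.
So OxaA is produced and active.
VorE is constitutively active in this strain.
No repressor is bound and VorE is active, so *dulZ* is transcribed.
So DulZ is produced and active.
Ni²⁺ is present, so GorS is inactive.
Required activator GorS is absent, so *kepR* is not transcribed.
So KepR is not produced.
With repressor DulZ bound, *pexD* is not transcribed.
So PexD is not produced.
No repressor is bound and NolT and OxaA are active, so *mibA* is transcribed.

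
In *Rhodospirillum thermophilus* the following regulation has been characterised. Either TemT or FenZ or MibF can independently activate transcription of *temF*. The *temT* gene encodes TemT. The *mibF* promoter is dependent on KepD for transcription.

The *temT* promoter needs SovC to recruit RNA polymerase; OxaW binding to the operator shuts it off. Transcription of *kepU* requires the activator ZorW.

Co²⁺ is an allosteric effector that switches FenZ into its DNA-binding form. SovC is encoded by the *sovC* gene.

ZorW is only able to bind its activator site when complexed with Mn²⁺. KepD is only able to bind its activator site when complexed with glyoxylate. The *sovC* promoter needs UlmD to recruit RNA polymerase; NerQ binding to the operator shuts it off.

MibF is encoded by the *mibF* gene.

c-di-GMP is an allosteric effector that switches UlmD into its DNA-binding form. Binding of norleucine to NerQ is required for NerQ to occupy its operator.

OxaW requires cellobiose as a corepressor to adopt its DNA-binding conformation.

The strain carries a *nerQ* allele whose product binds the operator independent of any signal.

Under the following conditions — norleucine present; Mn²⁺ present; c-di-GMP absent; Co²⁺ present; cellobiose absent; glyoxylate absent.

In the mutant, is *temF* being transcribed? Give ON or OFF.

ON

c-di-GMP is absent, so UlmD is inactive.
NerQ is constitutively active in this strain.
With repressor NerQ bound, *sovC* is not transcribed.
So SovC is not produced.
Cellobiose is absent, so OxaW is inactive.
Required activator SovC is absent, so *temT* is not transcribed.
So TemT is not produced.
Co²⁺ is present, so FenZ is active.
Glyoxylate is absent, so KepD is inactive.
Required activator KepD is absent, so *mibF* is not transcribed.
So MibF is not produced.
Activator FenZ is present, so *temF* is transcribed.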